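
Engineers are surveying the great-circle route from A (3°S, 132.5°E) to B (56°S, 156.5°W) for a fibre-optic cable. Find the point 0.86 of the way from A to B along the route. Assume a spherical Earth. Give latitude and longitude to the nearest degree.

≈ (52°S, 174°W)

Write both endpoints as unit vectors p₁, p₂ with components (cos φ cos λ, cos φ sin λ, sin φ).
The central angle between the endpoints is δ = arccos(p₁·p₂) ≈ 1.344 rad (77.0°).
Interpolate at f = 0.86 with slerp weights a = sin((1−f)δ)/sin δ ≈ 0.192, b = sin(fδ)/sin δ ≈ 0.939.
p = a·p₁ + b·p₂ ≈ (-0.611, -0.068, -0.789); φ = arcsin(p_z) ≈ -52.06°, λ = atan2(p_y, p_x) ≈ -173.64°.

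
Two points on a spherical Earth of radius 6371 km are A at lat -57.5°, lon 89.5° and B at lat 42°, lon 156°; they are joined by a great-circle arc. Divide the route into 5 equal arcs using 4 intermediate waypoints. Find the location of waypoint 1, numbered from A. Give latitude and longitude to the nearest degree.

≈ lat -40°, lon 112°

Write both endpoints as unit vectors p₁, p₂ with components (cos φ cos λ, cos φ sin λ, sin φ).
The central angle between the endpoints is δ = arccos(p₁·p₂) ≈ 1.988 rad (113.9°).
Interpolate at f = 1/5 with slerp weights a = sin((1−f)δ)/sin δ ≈ 1.094, b = sin(fδ)/sin δ ≈ 0.423.
p = a·p₁ + b·p₂ ≈ (-0.282, 0.716, -0.639); φ = arcsin(p_z) ≈ -39.71°, λ = atan2(p_y, p_x) ≈ 111.54°.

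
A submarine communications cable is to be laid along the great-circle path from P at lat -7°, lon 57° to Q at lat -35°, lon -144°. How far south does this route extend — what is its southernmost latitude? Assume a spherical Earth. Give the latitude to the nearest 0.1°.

The great circle lies in the plane with unit normal n̂ = (p₁ × p₂)/|p₁ × p₂|.
Here n̂_z ≈ +0.402; the vertex latitude is φ_max = arccos|n̂_z| ≈ 66.3°.
Check via Clairaut: cos φ_max = |cos φ₁| · sin C = cos(7.0°)·sin(156.1°) ≈ 0.402, again giving ≈ 66.3°.

≈ -66.3°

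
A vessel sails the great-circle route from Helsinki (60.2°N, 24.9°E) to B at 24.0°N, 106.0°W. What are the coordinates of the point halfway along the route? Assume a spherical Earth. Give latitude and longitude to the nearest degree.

Convert each endpoint to a unit vector on the sphere (x = cos φ cos λ, y = cos φ sin λ, z = sin φ).
The central angle between the endpoints is δ = arccos(p₁·p₂) ≈ 1.515 rad (86.8°).
Interpolate at f = 1/2 with slerp weights a = sin((1−f)δ)/sin δ ≈ 0.688, b = sin(fδ)/sin δ ≈ 0.688.
p = a·p₁ + b·p₂ ≈ (0.137, -0.460, 0.877); φ = arcsin(p_z) ≈ 61.30°, λ = atan2(p_y, p_x) ≈ -73.43°.

≈ 61°N, 73°W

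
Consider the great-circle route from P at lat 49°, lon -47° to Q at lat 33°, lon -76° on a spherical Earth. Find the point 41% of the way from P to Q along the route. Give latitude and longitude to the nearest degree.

Write both endpoints as unit vectors p₁, p₂ with components (cos φ cos λ, cos φ sin λ, sin φ).
The central angle between the endpoints is δ = arccos(p₁·p₂) ≈ 0.468 rad (26.8°).
Interpolate at f = 0.41 with slerp weights a = sin((1−f)δ)/sin δ ≈ 0.604, b = sin(fδ)/sin δ ≈ 0.423.
p = a·p₁ + b·p₂ ≈ (0.356, -0.634, 0.686); φ = arcsin(p_z) ≈ 43.35°, λ = atan2(p_y, p_x) ≈ -60.67°.

≈ lat 43°, lon -61°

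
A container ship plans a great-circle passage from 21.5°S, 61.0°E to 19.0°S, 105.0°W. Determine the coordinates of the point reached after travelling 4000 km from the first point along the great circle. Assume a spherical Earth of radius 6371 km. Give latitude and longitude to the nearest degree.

≈ 54°S, 41°E

Convert each endpoint to a unit vector on the sphere (x = cos φ cos λ, y = cos φ sin λ, z = sin φ).
The central angle between the endpoints is δ = arccos(p₁·p₂) ≈ 2.395 rad (137.2°). The total great-circle distance is δ·R ≈ 2.395 × 6371 ≈ 15261 km, so the target fraction is f = 4000/15261 ≈ 0.262.
Interpolate at f ≈ 0.262 with slerp weights a = sin((1−f)δ)/sin δ ≈ 1.445, b = sin(fδ)/sin δ ≈ 0.865.
p = a·p₁ + b·p₂ ≈ (0.440, 0.385, -0.811); φ = arcsin(p_z) ≈ -54.21°, λ = atan2(p_y, p_x) ≈ 41.22°.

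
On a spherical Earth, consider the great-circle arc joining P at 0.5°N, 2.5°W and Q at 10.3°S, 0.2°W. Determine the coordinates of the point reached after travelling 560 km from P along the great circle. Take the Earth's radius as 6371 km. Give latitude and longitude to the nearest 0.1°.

The haversine formula gives a central angle δ ≈ 0.193 rad (11.0°) between the endpoints. The total great-circle distance is δ·R ≈ 0.193 × 6371 ≈ 1228 km, so the target fraction is f = 560/1228 ≈ 0.456.
Interpolate at f ≈ 0.456 with slerp weights a = sin((1−f)δ)/sin δ ≈ 0.546, b = sin(fδ)/sin δ ≈ 0.458.
p = a·p₁ + b·p₂ ≈ (0.997, -0.025, -0.077); φ = arcsin(p_z) ≈ -4.43°, λ = atan2(p_y, p_x) ≈ -1.46°.

≈ 4.4°S, 1.5°W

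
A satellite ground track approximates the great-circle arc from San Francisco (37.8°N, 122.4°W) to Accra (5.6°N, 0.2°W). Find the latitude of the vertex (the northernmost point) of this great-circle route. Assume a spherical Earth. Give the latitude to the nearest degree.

The great circle lies in the plane with unit normal n̂ = (p₁ × p₂)/|p₁ × p₂|.
Here n̂_z ≈ +0.713; the vertex latitude is φ_max = arccos|n̂_z| ≈ 44.5°.

≈ 45°N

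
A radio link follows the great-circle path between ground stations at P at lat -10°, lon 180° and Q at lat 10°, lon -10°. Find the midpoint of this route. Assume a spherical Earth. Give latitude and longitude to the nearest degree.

≈ lat 0°, lon -95°

The haversine formula gives a central angle δ ≈ 2.970 rad (170.2°) between the endpoints.
Interpolate at f = 1/2 with slerp weights a = sin((1−f)δ)/sin δ ≈ 5.825, b = sin(fδ)/sin δ ≈ 5.825.
p = a·p₁ + b·p₂ ≈ (-0.087, -0.996, 0.000); φ = arcsin(p_z) ≈ 0.00°, λ = atan2(p_y, p_x) ≈ -95.00°.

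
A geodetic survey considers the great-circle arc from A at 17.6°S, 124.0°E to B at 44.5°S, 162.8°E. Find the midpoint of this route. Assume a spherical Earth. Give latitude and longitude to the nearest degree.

From cos δ = sin φ₁ sin φ₂ + cos φ₁ cos φ₂ cos Δλ, the central angle is δ ≈ 0.735 rad (42.1°).
Interpolate at f = 1/2 with slerp weights a = sin((1−f)δ)/sin δ ≈ 0.536, b = sin(fδ)/sin δ ≈ 0.536.
p = a·p₁ + b·p₂ ≈ (-0.651, 0.536, -0.538); φ = arcsin(p_z) ≈ -32.52°, λ = atan2(p_y, p_x) ≈ 140.50°.

≈ 33°S, 140°E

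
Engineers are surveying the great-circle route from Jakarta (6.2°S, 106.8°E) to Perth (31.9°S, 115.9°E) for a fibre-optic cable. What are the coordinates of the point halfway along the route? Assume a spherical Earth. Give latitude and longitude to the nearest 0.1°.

≈ (19.1°S, 111.0°E)

Write both endpoints as unit vectors p₁, p₂ with components (cos φ cos λ, cos φ sin λ, sin φ).
The central angle between the endpoints is δ = arccos(p₁·p₂) ≈ 0.472 rad (27.1°).
Interpolate at f = 1/2 with slerp weights a = sin((1−f)δ)/sin δ ≈ 0.514, b = sin(fδ)/sin δ ≈ 0.514.
p = a·p₁ + b·p₂ ≈ (-0.338, 0.882, -0.327); φ = arcsin(p_z) ≈ -19.11°, λ = atan2(p_y, p_x) ≈ 110.99°.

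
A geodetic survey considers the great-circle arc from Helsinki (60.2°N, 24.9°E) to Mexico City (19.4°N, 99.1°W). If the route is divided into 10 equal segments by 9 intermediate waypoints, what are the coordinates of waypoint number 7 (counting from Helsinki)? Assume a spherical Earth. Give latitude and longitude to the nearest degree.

≈ 43°N, 85°W

The haversine formula gives a central angle δ ≈ 1.545 rad (88.5°) between the endpoints.
Interpolate at f = 7/10 with slerp weights a = sin((1−f)δ)/sin δ ≈ 0.447, b = sin(fδ)/sin δ ≈ 0.883.
p = a·p₁ + b·p₂ ≈ (0.070, -0.729, 0.681); φ = arcsin(p_z) ≈ 42.94°, λ = atan2(p_y, p_x) ≈ -84.52°.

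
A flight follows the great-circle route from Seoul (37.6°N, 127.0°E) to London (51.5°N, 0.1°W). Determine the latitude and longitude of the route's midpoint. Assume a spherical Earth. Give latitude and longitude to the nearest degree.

Write both endpoints as unit vectors p₁, p₂ with components (cos φ cos λ, cos φ sin λ, sin φ).
The central angle between the endpoints is δ = arccos(p₁·p₂) ≈ 1.390 rad (79.6°).
Interpolate at f = 1/2 with slerp weights a = sin((1−f)δ)/sin δ ≈ 0.651, b = sin(fδ)/sin δ ≈ 0.651.
p = a·p₁ + b·p₂ ≈ (0.095, 0.411, 0.907); φ = arcsin(p_z) ≈ 65.04°, λ = atan2(p_y, p_x) ≈ 77.01°.

≈ 65°N, 77°E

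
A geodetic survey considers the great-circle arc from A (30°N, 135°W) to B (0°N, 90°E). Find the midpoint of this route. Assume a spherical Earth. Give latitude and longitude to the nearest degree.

Write both endpoints as unit vectors p₁, p₂ with components (cos φ cos λ, cos φ sin λ, sin φ).
The central angle between the endpoints is δ = arccos(p₁·p₂) ≈ 2.230 rad (127.8°).
Interpolate at f = 1/2 with slerp weights a = sin((1−f)δ)/sin δ ≈ 1.136, b = sin(fδ)/sin δ ≈ 1.136.
p = a·p₁ + b·p₂ ≈ (-0.695, 0.440, 0.568); φ = arcsin(p_z) ≈ 34.60°, λ = atan2(p_y, p_x) ≈ 147.67°.

≈ (35°N, 148°E)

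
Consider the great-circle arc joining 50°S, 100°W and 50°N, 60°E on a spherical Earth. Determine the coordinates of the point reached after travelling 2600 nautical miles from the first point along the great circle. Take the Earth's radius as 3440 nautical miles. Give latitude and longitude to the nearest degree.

Convert each endpoint to a unit vector on the sphere (x = cos φ cos λ, y = cos φ sin λ, z = sin φ).
The central angle between the endpoints is δ = arccos(p₁·p₂) ≈ 2.918 rad (167.2°). The total great-circle distance is δ·R ≈ 2.918 × 3440 ≈ 10038 nmi, so the target fraction is f = 2600/10038 ≈ 0.259.
Interpolate at f ≈ 0.259 with slerp weights a = sin((1−f)δ)/sin δ ≈ 3.742, b = sin(fδ)/sin δ ≈ 3.092.
p = a·p₁ + b·p₂ ≈ (0.576, -0.648, -0.498); φ = arcsin(p_z) ≈ -29.90°, λ = atan2(p_y, p_x) ≈ -48.37°.

≈ 30°S, 48°W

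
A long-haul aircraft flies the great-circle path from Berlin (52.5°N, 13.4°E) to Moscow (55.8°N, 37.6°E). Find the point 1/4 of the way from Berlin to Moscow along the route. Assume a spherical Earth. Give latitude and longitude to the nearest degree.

The haversine formula gives a central angle δ ≈ 0.253 rad (14.5°) between the endpoints.
Interpolate at f = 1/4 with slerp weights a = sin((1−f)δ)/sin δ ≈ 0.754, b = sin(fδ)/sin δ ≈ 0.253.
p = a·p₁ + b·p₂ ≈ (0.559, 0.193, 0.807); φ = arcsin(p_z) ≈ 53.77°, λ = atan2(p_y, p_x) ≈ 19.05°.

≈ 54°N, 19°E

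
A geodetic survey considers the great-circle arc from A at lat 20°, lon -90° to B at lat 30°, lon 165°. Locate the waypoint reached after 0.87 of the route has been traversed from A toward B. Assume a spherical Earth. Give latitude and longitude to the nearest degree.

≈ lat 34°, lon 178°

Write both endpoints as unit vectors p₁, p₂ with components (cos φ cos λ, cos φ sin λ, sin φ).
The central angle between the endpoints is δ = arccos(p₁·p₂) ≈ 1.610 rad (92.3°).
Interpolate at f = 0.87 with slerp weights a = sin((1−f)δ)/sin δ ≈ 0.208, b = sin(fδ)/sin δ ≈ 0.986.
p = a·p₁ + b·p₂ ≈ (-0.825, 0.026, 0.564); φ = arcsin(p_z) ≈ 34.36°, λ = atan2(p_y, p_x) ≈ 178.22°.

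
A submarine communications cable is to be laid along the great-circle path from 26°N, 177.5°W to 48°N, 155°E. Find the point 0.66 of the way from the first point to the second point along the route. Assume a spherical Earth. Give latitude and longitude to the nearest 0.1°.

The haversine formula gives a central angle δ ≈ 0.537 rad (30.8°) between the endpoints.
Interpolate at f = 0.66 with slerp weights a = sin((1−f)δ)/sin δ ≈ 0.355, b = sin(fδ)/sin δ ≈ 0.678.
p = a·p₁ + b·p₂ ≈ (-0.730, 0.178, 0.660); φ = arcsin(p_z) ≈ 41.28°, λ = atan2(p_y, p_x) ≈ 166.30°.

≈ 41.3°N, 166.3°E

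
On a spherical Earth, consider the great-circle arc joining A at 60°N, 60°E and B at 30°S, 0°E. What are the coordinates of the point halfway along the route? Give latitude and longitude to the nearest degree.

Convert each endpoint to a unit vector on the sphere (x = cos φ cos λ, y = cos φ sin λ, z = sin φ).
The central angle between the endpoints is δ = arccos(p₁·p₂) ≈ 1.789 rad (102.5°).
Interpolate at f = 1/2 with slerp weights a = sin((1−f)δ)/sin δ ≈ 0.799, b = sin(fδ)/sin δ ≈ 0.799.
p = a·p₁ + b·p₂ ≈ (0.892, 0.346, 0.292); φ = arcsin(p_z) ≈ 17.00°, λ = atan2(p_y, p_x) ≈ 21.21°.

≈ 17°N, 21°E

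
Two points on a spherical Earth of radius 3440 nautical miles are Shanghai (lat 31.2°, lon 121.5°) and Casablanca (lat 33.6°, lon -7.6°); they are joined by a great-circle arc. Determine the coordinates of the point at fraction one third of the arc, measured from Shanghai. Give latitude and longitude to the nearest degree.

From cos δ = sin φ₁ sin φ₂ + cos φ₁ cos φ₂ cos Δλ, the central angle is δ ≈ 1.734 rad (99.4°).
Interpolate at f = 1/3 with slerp weights a = sin((1−f)δ)/sin δ ≈ 0.928, b = sin(fδ)/sin δ ≈ 0.554.
p = a·p₁ + b·p₂ ≈ (0.043, 0.616, 0.787); φ = arcsin(p_z) ≈ 51.90°, λ = atan2(p_y, p_x) ≈ 86.04°.

≈ lat 52°, lon 86°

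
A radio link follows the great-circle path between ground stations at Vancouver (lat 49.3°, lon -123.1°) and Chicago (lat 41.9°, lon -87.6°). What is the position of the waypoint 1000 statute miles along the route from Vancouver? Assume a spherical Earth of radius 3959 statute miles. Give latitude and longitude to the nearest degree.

≈ lat 46°, lon -102°

From cos δ = sin φ₁ sin φ₂ + cos φ₁ cos φ₂ cos Δλ, the central angle is δ ≈ 0.448 rad (25.7°). The total great-circle distance is δ·R ≈ 0.448 × 3959 ≈ 1772 mi, so the target fraction is f = 1000/1772 ≈ 0.564.
Interpolate at f ≈ 0.564 with slerp weights a = sin((1−f)δ)/sin δ ≈ 0.448, b = sin(fδ)/sin δ ≈ 0.577.
p = a·p₁ + b·p₂ ≈ (-0.141, -0.674, 0.725); φ = arcsin(p_z) ≈ 46.48°, λ = atan2(p_y, p_x) ≈ -101.86°.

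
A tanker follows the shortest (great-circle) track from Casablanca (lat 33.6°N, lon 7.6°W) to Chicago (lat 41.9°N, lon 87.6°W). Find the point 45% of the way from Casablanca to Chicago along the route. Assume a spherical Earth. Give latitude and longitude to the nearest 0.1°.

Convert each endpoint to a unit vector on the sphere (x = cos φ cos λ, y = cos φ sin λ, z = sin φ).
The central angle between the endpoints is δ = arccos(p₁·p₂) ≈ 1.073 rad (61.5°).
Interpolate at f = 0.45 with slerp weights a = sin((1−f)δ)/sin δ ≈ 0.633, b = sin(fδ)/sin δ ≈ 0.528.
p = a·p₁ + b·p₂ ≈ (0.539, -0.463, 0.703); φ = arcsin(p_z) ≈ 44.71°, λ = atan2(p_y, p_x) ≈ -40.63°.

≈ lat 44.7°N, lon 40.6°W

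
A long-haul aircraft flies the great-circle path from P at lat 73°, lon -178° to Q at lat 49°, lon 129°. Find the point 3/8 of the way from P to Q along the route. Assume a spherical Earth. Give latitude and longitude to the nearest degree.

Convert each endpoint to a unit vector on the sphere (x = cos φ cos λ, y = cos φ sin λ, z = sin φ).
The central angle between the endpoints is δ = arccos(p₁·p₂) ≈ 0.579 rad (33.2°).
Interpolate at f = 3/8 with slerp weights a = sin((1−f)δ)/sin δ ≈ 0.647, b = sin(fδ)/sin δ ≈ 0.394.
p = a·p₁ + b·p₂ ≈ (-0.352, 0.194, 0.916); φ = arcsin(p_z) ≈ 66.32°, λ = atan2(p_y, p_x) ≈ 151.10°.

≈ lat 66°, lon 151°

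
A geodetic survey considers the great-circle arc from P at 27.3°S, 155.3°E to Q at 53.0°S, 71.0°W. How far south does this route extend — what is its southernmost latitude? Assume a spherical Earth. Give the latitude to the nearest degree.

The great circle lies in the plane with unit normal n̂ = (p₁ × p₂)/|p₁ × p₂|.
Here n̂_z ≈ +0.387; the vertex latitude is φ_max = arccos|n̂_z| ≈ 67.3°.

≈ 67°S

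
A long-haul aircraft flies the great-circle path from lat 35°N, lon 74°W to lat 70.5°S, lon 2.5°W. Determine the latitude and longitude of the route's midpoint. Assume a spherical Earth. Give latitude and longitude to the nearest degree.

≈ lat 21°S, lon 55°W

The haversine formula gives a central angle δ ≈ 2.042 rad (117.0°) between the endpoints.
Interpolate at f = 1/2 with slerp weights a = sin((1−f)δ)/sin δ ≈ 0.957, b = sin(fδ)/sin δ ≈ 0.957.
p = a·p₁ + b·p₂ ≈ (0.535, -0.767, -0.353); φ = arcsin(p_z) ≈ -20.68°, λ = atan2(p_y, p_x) ≈ -55.11°.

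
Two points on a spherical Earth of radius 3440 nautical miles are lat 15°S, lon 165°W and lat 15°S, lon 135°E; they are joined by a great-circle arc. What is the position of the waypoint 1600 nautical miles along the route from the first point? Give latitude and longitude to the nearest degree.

≈ lat 17°S, lon 167°E

Write both endpoints as unit vectors p₁, p₂ with components (cos φ cos λ, cos φ sin λ, sin φ).
The central angle between the endpoints is δ = arccos(p₁·p₂) ≈ 1.008 rad (57.8°). The total great-circle distance is δ·R ≈ 1.008 × 3440 ≈ 3468 nmi, so the target fraction is f = 1600/3468 ≈ 0.461.
Interpolate at f ≈ 0.461 with slerp weights a = sin((1−f)δ)/sin δ ≈ 0.611, b = sin(fδ)/sin δ ≈ 0.530.
p = a·p₁ + b·p₂ ≈ (-0.932, 0.209, -0.295); φ = arcsin(p_z) ≈ -17.18°, λ = atan2(p_y, p_x) ≈ 167.33°.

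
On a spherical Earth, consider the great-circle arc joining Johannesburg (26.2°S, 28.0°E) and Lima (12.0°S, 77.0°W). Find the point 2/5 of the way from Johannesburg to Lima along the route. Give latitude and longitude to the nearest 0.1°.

≈ 30.9°S, 16.5°W

From cos δ = sin φ₁ sin φ₂ + cos φ₁ cos φ₂ cos Δλ, the central angle is δ ≈ 1.707 rad (97.8°).
Interpolate at f = 2/5 with slerp weights a = sin((1−f)δ)/sin δ ≈ 0.862, b = sin(fδ)/sin δ ≈ 0.637.
p = a·p₁ + b·p₂ ≈ (0.823, -0.244, -0.513); φ = arcsin(p_z) ≈ -30.86°, λ = atan2(p_y, p_x) ≈ -16.49°.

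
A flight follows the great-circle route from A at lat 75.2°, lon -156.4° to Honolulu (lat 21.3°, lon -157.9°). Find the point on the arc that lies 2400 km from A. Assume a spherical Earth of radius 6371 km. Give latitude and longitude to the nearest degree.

≈ lat 54°, lon -157°

From cos δ = sin φ₁ sin φ₂ + cos φ₁ cos φ₂ cos Δλ, the central angle is δ ≈ 0.941 rad (53.9°). The total great-circle distance is δ·R ≈ 0.941 × 6371 ≈ 5994 km, so the target fraction is f = 2400/5994 ≈ 0.400.
Interpolate at f ≈ 0.400 with slerp weights a = sin((1−f)δ)/sin δ ≈ 0.662, b = sin(fδ)/sin δ ≈ 0.455.
p = a·p₁ + b·p₂ ≈ (-0.548, -0.227, 0.805); φ = arcsin(p_z) ≈ 53.62°, λ = atan2(p_y, p_x) ≈ -157.47°.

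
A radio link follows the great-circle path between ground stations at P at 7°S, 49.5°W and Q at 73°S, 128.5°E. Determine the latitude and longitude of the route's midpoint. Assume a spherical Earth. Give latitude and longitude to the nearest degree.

≈ 57°S, 49°W

Write both endpoints as unit vectors p₁, p₂ with components (cos φ cos λ, cos φ sin λ, sin φ).
The central angle between the endpoints is δ = arccos(p₁·p₂) ≈ 1.745 rad (100.0°).
Interpolate at f = 1/2 with slerp weights a = sin((1−f)δ)/sin δ ≈ 0.778, b = sin(fδ)/sin δ ≈ 0.778.
p = a·p₁ + b·p₂ ≈ (0.360, -0.409, -0.839); φ = arcsin(p_z) ≈ -56.99°, λ = atan2(p_y, p_x) ≈ -48.67°.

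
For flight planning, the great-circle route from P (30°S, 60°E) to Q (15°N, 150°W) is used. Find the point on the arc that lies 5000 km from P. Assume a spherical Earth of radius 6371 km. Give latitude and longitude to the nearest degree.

≈ (36°S, 114°E)

Convert each endpoint to a unit vector on the sphere (x = cos φ cos λ, y = cos φ sin λ, z = sin φ).
The central angle between the endpoints is δ = arccos(p₁·p₂) ≈ 2.594 rad (148.6°). The total great-circle distance is δ·R ≈ 2.594 × 6371 ≈ 16527 km, so the target fraction is f = 5000/16527 ≈ 0.303.
Interpolate at f ≈ 0.303 with slerp weights a = sin((1−f)δ)/sin δ ≈ 1.867, b = sin(fδ)/sin δ ≈ 1.358.
p = a·p₁ + b·p₂ ≈ (-0.327, 0.744, -0.582); φ = arcsin(p_z) ≈ -35.59°, λ = atan2(p_y, p_x) ≈ 113.74°.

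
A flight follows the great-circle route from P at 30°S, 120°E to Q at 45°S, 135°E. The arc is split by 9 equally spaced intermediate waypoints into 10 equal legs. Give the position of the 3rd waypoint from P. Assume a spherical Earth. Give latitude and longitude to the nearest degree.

Write both endpoints as unit vectors p₁, p₂ with components (cos φ cos λ, cos φ sin λ, sin φ).
The central angle between the endpoints is δ = arccos(p₁·p₂) ≈ 0.333 rad (19.1°).
Interpolate at f = 3/10 with slerp weights a = sin((1−f)δ)/sin δ ≈ 0.707, b = sin(fδ)/sin δ ≈ 0.305.
p = a·p₁ + b·p₂ ≈ (-0.459, 0.683, -0.569); φ = arcsin(p_z) ≈ -34.69°, λ = atan2(p_y, p_x) ≈ 123.89°.

≈ 35°S, 124°E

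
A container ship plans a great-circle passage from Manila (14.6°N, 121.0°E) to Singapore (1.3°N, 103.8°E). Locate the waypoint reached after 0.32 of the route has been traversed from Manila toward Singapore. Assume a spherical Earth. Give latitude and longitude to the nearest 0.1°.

≈ 10.4°N, 115.4°E

The haversine formula gives a central angle δ ≈ 0.377 rad (21.6°) between the endpoints.
Interpolate at f = 0.32 with slerp weights a = sin((1−f)δ)/sin δ ≈ 0.689, b = sin(fδ)/sin δ ≈ 0.327.
p = a·p₁ + b·p₂ ≈ (-0.421, 0.889, 0.181); φ = arcsin(p_z) ≈ 10.43°, λ = atan2(p_y, p_x) ≈ 115.36°.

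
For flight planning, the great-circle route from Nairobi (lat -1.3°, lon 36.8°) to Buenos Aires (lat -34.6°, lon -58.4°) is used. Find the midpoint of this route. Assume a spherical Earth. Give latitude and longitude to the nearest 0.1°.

≈ lat -25.5°, lon -4.7°

From cos δ = sin φ₁ sin φ₂ + cos φ₁ cos φ₂ cos Δλ, the central angle is δ ≈ 1.633 rad (93.5°).
Interpolate at f = 1/2 with slerp weights a = sin((1−f)δ)/sin δ ≈ 0.730, b = sin(fδ)/sin δ ≈ 0.730.
p = a·p₁ + b·p₂ ≈ (0.899, -0.075, -0.431); φ = arcsin(p_z) ≈ -25.54°, λ = atan2(p_y, p_x) ≈ -4.74°.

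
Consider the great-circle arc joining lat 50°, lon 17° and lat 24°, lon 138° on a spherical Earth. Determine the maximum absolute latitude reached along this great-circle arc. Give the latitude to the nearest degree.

≈ 60°

The great circle lies in the plane with unit normal n̂ = (p₁ × p₂)/|p₁ × p₂|.
Here n̂_z ≈ +0.503; the vertex latitude is φ_max = arccos|n̂_z| ≈ 59.8°.
Check via Clairaut: cos φ_max = |cos φ₁| · sin C = cos(50.0°)·sin(51.5°) ≈ 0.503, again giving ≈ 59.8°.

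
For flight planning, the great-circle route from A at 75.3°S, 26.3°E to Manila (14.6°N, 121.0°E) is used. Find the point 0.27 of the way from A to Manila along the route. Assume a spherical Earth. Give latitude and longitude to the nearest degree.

Convert each endpoint to a unit vector on the sphere (x = cos φ cos λ, y = cos φ sin λ, z = sin φ).
The central angle between the endpoints is δ = arccos(p₁·p₂) ≈ 1.838 rad (105.3°).
Interpolate at f = 0.27 with slerp weights a = sin((1−f)δ)/sin δ ≈ 1.010, b = sin(fδ)/sin δ ≈ 0.494.
p = a·p₁ + b·p₂ ≈ (-0.016, 0.523, -0.852); φ = arcsin(p_z) ≈ -58.45°, λ = atan2(p_y, p_x) ≈ 91.79°.

≈ 58°S, 92°E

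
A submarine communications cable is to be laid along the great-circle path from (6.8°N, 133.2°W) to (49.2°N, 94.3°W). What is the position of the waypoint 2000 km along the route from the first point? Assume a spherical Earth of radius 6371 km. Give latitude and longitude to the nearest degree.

≈ (22°N, 123°W)

The haversine formula gives a central angle δ ≈ 0.934 rad (53.5°) between the endpoints. The total great-circle distance is δ·R ≈ 0.934 × 6371 ≈ 5951 km, so the target fraction is f = 2000/5951 ≈ 0.336.
Interpolate at f ≈ 0.336 with slerp weights a = sin((1−f)δ)/sin δ ≈ 0.723, b = sin(fδ)/sin δ ≈ 0.384.
p = a·p₁ + b·p₂ ≈ (-0.510, -0.773, 0.376); φ = arcsin(p_z) ≈ 22.10°, λ = atan2(p_y, p_x) ≈ -123.41°.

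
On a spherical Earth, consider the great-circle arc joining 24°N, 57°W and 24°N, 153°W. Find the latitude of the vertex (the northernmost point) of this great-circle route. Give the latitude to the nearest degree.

≈ 34°N

The great circle lies in the plane with unit normal n̂ = (p₁ × p₂)/|p₁ × p₂|.
Here n̂_z ≈ -0.833; the vertex latitude is φ_max = arccos|n̂_z| ≈ 33.6°.
Check via Clairaut: cos φ_max = |cos φ₁| · sin C = cos(24.0°)·sin(65.7°) ≈ 0.833, again giving ≈ 33.6°.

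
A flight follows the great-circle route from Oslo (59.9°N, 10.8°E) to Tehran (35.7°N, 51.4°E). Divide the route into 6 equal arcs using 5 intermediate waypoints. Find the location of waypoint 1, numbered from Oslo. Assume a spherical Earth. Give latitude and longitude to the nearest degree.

≈ 57°N, 21°E

Convert each endpoint to a unit vector on the sphere (x = cos φ cos λ, y = cos φ sin λ, z = sin φ).
The central angle between the endpoints is δ = arccos(p₁·p₂) ≈ 0.620 rad (35.5°).
Interpolate at f = 1/6 with slerp weights a = sin((1−f)δ)/sin δ ≈ 0.850, b = sin(fδ)/sin δ ≈ 0.178.
p = a·p₁ + b·p₂ ≈ (0.509, 0.193, 0.839); φ = arcsin(p_z) ≈ 57.05°, λ = atan2(p_y, p_x) ≈ 20.73°.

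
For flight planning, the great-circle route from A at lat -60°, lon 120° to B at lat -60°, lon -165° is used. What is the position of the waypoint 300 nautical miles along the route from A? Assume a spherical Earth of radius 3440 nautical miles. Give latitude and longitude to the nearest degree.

Convert each endpoint to a unit vector on the sphere (x = cos φ cos λ, y = cos φ sin λ, z = sin φ).
The central angle between the endpoints is δ = arccos(p₁·p₂) ≈ 0.619 rad (35.4°). The total great-circle distance is δ·R ≈ 0.619 × 3440 ≈ 2128 nmi, so the target fraction is f = 300/2128 ≈ 0.141.
Interpolate at f ≈ 0.141 with slerp weights a = sin((1−f)δ)/sin δ ≈ 0.874, b = sin(fδ)/sin δ ≈ 0.150.
p = a·p₁ + b·p₂ ≈ (-0.291, 0.359, -0.887); φ = arcsin(p_z) ≈ -62.48°, λ = atan2(p_y, p_x) ≈ 129.03°.

≈ lat -62°, lon 129°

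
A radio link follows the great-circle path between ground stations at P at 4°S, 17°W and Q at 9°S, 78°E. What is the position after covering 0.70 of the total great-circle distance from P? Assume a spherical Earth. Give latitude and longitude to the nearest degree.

Write both endpoints as unit vectors p₁, p₂ with components (cos φ cos λ, cos φ sin λ, sin φ).
The central angle between the endpoints is δ = arccos(p₁·p₂) ≈ 1.646 rad (94.3°).
Interpolate at f = 0.70 with slerp weights a = sin((1−f)δ)/sin δ ≈ 0.475, b = sin(fδ)/sin δ ≈ 0.916.
p = a·p₁ + b·p₂ ≈ (0.642, 0.747, -0.176); φ = arcsin(p_z) ≈ -10.16°, λ = atan2(p_y, p_x) ≈ 49.33°.

≈ 10°S, 49°E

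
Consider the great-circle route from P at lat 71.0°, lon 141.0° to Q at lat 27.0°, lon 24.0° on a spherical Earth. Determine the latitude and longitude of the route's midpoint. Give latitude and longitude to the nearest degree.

The haversine formula gives a central angle δ ≈ 1.269 rad (72.7°) between the endpoints.
Interpolate at f = 1/2 with slerp weights a = sin((1−f)δ)/sin δ ≈ 0.621, b = sin(fδ)/sin δ ≈ 0.621.
p = a·p₁ + b·p₂ ≈ (0.348, 0.352, 0.869); φ = arcsin(p_z) ≈ 60.31°, λ = atan2(p_y, p_x) ≈ 45.32°.

≈ lat 60°, lon 45°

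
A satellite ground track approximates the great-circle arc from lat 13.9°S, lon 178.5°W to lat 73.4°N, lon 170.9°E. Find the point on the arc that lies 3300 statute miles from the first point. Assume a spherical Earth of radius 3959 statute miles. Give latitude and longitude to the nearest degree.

The haversine formula gives a central angle δ ≈ 1.528 rad (87.6°) between the endpoints. The total great-circle distance is δ·R ≈ 1.528 × 3959 ≈ 6051 mi, so the target fraction is f = 3300/6051 ≈ 0.545.
Interpolate at f ≈ 0.545 with slerp weights a = sin((1−f)δ)/sin δ ≈ 0.641, b = sin(fδ)/sin δ ≈ 0.741.
p = a·p₁ + b·p₂ ≈ (-0.831, 0.017, 0.556); φ = arcsin(p_z) ≈ 33.79°, λ = atan2(p_y, p_x) ≈ 178.81°.

≈ lat 34°N, lon 179°E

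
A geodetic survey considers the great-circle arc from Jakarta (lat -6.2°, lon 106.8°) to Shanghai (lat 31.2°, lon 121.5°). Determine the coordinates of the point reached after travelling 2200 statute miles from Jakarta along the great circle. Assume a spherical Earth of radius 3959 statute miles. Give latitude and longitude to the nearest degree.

≈ lat 24°, lon 118°

Write both endpoints as unit vectors p₁, p₂ with components (cos φ cos λ, cos φ sin λ, sin φ).
The central angle between the endpoints is δ = arccos(p₁·p₂) ≈ 0.697 rad (40.0°). The total great-circle distance is δ·R ≈ 0.697 × 3959 ≈ 2761 mi, so the target fraction is f = 2200/2761 ≈ 0.797.
Interpolate at f ≈ 0.797 with slerp weights a = sin((1−f)δ)/sin δ ≈ 0.220, b = sin(fδ)/sin δ ≈ 0.822.
p = a·p₁ + b·p₂ ≈ (-0.430, 0.808, 0.402); φ = arcsin(p_z) ≈ 23.69°, λ = atan2(p_y, p_x) ≈ 118.03°.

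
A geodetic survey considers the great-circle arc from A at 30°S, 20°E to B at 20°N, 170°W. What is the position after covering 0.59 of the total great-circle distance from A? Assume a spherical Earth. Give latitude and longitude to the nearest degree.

Convert each endpoint to a unit vector on the sphere (x = cos φ cos λ, y = cos φ sin λ, z = sin φ).
The central angle between the endpoints is δ = arccos(p₁·p₂) ≈ 2.906 rad (166.5°).
Interpolate at f = 0.59 with slerp weights a = sin((1−f)δ)/sin δ ≈ 3.985, b = sin(fδ)/sin δ ≈ 4.245.
p = a·p₁ + b·p₂ ≈ (-0.686, 0.488, -0.540); φ = arcsin(p_z) ≈ -32.71°, λ = atan2(p_y, p_x) ≈ 144.59°.

≈ 33°S, 145°E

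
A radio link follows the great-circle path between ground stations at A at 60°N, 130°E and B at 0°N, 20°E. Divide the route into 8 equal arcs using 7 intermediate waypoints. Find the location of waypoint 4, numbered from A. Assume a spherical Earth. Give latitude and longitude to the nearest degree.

The haversine formula gives a central angle δ ≈ 1.743 rad (99.8°) between the endpoints.
Interpolate at f = 4/8 with slerp weights a = sin((1−f)δ)/sin δ ≈ 0.777, b = sin(fδ)/sin δ ≈ 0.777.
p = a·p₁ + b·p₂ ≈ (0.480, 0.563, 0.673); φ = arcsin(p_z) ≈ 42.27°, λ = atan2(p_y, p_x) ≈ 49.54°.

≈ 42°N, 50°E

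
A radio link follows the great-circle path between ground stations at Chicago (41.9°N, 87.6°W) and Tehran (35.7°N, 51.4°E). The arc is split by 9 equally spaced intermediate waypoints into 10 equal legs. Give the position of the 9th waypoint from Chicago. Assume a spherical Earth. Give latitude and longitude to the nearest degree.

From cos δ = sin φ₁ sin φ₂ + cos φ₁ cos φ₂ cos Δλ, the central angle is δ ≈ 1.637 rad (93.8°).
Interpolate at f = 9/10 with slerp weights a = sin((1−f)δ)/sin δ ≈ 0.163, b = sin(fδ)/sin δ ≈ 0.997.
p = a·p₁ + b·p₂ ≈ (0.510, 0.512, 0.691); φ = arcsin(p_z) ≈ 43.72°, λ = atan2(p_y, p_x) ≈ 45.06°.

≈ 44°N, 45°E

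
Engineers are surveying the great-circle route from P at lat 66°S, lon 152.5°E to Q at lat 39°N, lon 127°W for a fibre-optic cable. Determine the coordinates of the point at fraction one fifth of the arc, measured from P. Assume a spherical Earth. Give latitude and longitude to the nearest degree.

≈ lat 49°S, lon 173°W

Convert each endpoint to a unit vector on the sphere (x = cos φ cos λ, y = cos φ sin λ, z = sin φ).
The central angle between the endpoints is δ = arccos(p₁·p₂) ≈ 2.121 rad (121.5°).
Interpolate at f = 1/5 with slerp weights a = sin((1−f)δ)/sin δ ≈ 1.164, b = sin(fδ)/sin δ ≈ 0.483.
p = a·p₁ + b·p₂ ≈ (-0.646, -0.081, -0.759); φ = arcsin(p_z) ≈ -49.40°, λ = atan2(p_y, p_x) ≈ -172.84°.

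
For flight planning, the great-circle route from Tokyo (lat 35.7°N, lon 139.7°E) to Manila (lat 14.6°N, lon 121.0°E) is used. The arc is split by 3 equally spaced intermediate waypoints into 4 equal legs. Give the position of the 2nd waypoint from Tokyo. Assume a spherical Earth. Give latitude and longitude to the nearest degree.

≈ lat 25°N, lon 130°E

The haversine formula gives a central angle δ ≈ 0.470 rad (26.9°) between the endpoints.
Interpolate at f = 2/4 with slerp weights a = sin((1−f)δ)/sin δ ≈ 0.514, b = sin(fδ)/sin δ ≈ 0.514.
p = a·p₁ + b·p₂ ≈ (-0.575, 0.697, 0.430); φ = arcsin(p_z) ≈ 25.44°, λ = atan2(p_y, p_x) ≈ 129.53°.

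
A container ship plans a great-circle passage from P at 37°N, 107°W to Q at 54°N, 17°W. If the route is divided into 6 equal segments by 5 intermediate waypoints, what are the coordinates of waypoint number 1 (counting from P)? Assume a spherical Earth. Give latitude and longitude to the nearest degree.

The haversine formula gives a central angle δ ≈ 1.062 rad (60.9°) between the endpoints.
Interpolate at f = 1/6 with slerp weights a = sin((1−f)δ)/sin δ ≈ 0.886, b = sin(fδ)/sin δ ≈ 0.202.
p = a·p₁ + b·p₂ ≈ (-0.094, -0.711, 0.696); φ = arcsin(p_z) ≈ 44.14°, λ = atan2(p_y, p_x) ≈ -97.49°.

≈ 44°N, 97°W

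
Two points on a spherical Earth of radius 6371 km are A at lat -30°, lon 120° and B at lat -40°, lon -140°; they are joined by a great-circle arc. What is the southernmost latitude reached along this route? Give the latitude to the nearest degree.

The great circle lies in the plane with unit normal n̂ = (p₁ × p₂)/|p₁ × p₂|.
Here n̂_z ≈ +0.668; the vertex latitude is φ_max = arccos|n̂_z| ≈ 48.1°.

≈ -48°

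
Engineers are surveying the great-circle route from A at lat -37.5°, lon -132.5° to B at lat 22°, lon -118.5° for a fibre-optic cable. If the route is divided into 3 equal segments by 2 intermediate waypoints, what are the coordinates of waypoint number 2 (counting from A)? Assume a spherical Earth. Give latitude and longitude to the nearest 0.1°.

≈ lat 2.1°, lon -122.9°

The haversine formula gives a central angle δ ≈ 1.064 rad (60.9°) between the endpoints.
Interpolate at f = 2/3 with slerp weights a = sin((1−f)δ)/sin δ ≈ 0.397, b = sin(fδ)/sin δ ≈ 0.745.
p = a·p₁ + b·p₂ ≈ (-0.542, -0.839, 0.037); φ = arcsin(p_z) ≈ 2.14°, λ = atan2(p_y, p_x) ≈ -122.87°.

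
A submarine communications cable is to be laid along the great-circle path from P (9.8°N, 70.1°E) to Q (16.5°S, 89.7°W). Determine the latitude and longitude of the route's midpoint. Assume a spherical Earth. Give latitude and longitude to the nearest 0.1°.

≈ (18.4°S, 5.4°W)

The haversine formula gives a central angle δ ≈ 2.779 rad (159.2°) between the endpoints.
Interpolate at f = 1/2 with slerp weights a = sin((1−f)δ)/sin δ ≈ 2.775, b = sin(fδ)/sin δ ≈ 2.775.
p = a·p₁ + b·p₂ ≈ (0.945, -0.089, -0.316); φ = arcsin(p_z) ≈ -18.41°, λ = atan2(p_y, p_x) ≈ -5.41°.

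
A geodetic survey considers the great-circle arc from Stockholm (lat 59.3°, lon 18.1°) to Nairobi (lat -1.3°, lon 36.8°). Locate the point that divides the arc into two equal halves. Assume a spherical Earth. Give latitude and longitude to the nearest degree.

≈ lat 29°, lon 31°

Write both endpoints as unit vectors p₁, p₂ with components (cos φ cos λ, cos φ sin λ, sin φ).
The central angle between the endpoints is δ = arccos(p₁·p₂) ≈ 1.088 rad (62.4°).
Interpolate at f = 1/2 with slerp weights a = sin((1−f)δ)/sin δ ≈ 0.584, b = sin(fδ)/sin δ ≈ 0.584.
p = a·p₁ + b·p₂ ≈ (0.751, 0.443, 0.489); φ = arcsin(p_z) ≈ 29.29°, λ = atan2(p_y, p_x) ≈ 30.50°.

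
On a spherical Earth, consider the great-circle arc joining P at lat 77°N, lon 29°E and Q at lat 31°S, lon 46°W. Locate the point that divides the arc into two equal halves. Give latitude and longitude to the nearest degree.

≈ lat 26°N, lon 33°W

Convert each endpoint to a unit vector on the sphere (x = cos φ cos λ, y = cos φ sin λ, z = sin φ).
The central angle between the endpoints is δ = arccos(p₁·p₂) ≈ 2.040 rad (116.9°).
Interpolate at f = 1/2 with slerp weights a = sin((1−f)δ)/sin δ ≈ 0.955, b = sin(fδ)/sin δ ≈ 0.955.
p = a·p₁ + b·p₂ ≈ (0.757, -0.485, 0.439); φ = arcsin(p_z) ≈ 26.02°, λ = atan2(p_y, p_x) ≈ -32.65°.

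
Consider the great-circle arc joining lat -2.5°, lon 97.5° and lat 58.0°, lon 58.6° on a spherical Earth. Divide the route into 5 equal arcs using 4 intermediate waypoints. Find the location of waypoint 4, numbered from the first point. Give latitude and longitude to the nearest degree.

≈ lat 47°, lon 72°

The haversine formula gives a central angle δ ≈ 1.186 rad (68.0°) between the endpoints.
Interpolate at f = 4/5 with slerp weights a = sin((1−f)δ)/sin δ ≈ 0.254, b = sin(fδ)/sin δ ≈ 0.877.
p = a·p₁ + b·p₂ ≈ (0.209, 0.648, 0.733); φ = arcsin(p_z) ≈ 47.10°, λ = atan2(p_y, p_x) ≈ 72.12°.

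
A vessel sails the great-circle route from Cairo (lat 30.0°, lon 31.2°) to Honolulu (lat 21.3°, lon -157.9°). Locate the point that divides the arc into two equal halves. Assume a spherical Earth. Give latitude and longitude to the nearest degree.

≈ lat 80°, lon 141°

Convert each endpoint to a unit vector on the sphere (x = cos φ cos λ, y = cos φ sin λ, z = sin φ).
The central angle between the endpoints is δ = arccos(p₁·p₂) ≈ 2.233 rad (128.0°).
Interpolate at f = 1/2 with slerp weights a = sin((1−f)δ)/sin δ ≈ 1.140, b = sin(fδ)/sin δ ≈ 1.140.
p = a·p₁ + b·p₂ ≈ (-0.140, 0.112, 0.984); φ = arcsin(p_z) ≈ 79.70°, λ = atan2(p_y, p_x) ≈ 141.31°.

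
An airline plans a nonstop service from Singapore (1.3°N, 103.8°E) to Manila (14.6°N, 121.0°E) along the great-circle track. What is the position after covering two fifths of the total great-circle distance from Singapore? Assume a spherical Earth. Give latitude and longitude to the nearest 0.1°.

Write both endpoints as unit vectors p₁, p₂ with components (cos φ cos λ, cos φ sin λ, sin φ).
The central angle between the endpoints is δ = arccos(p₁·p₂) ≈ 0.377 rad (21.6°).
Interpolate at f = 2/5 with slerp weights a = sin((1−f)δ)/sin δ ≈ 0.609, b = sin(fδ)/sin δ ≈ 0.408.
p = a·p₁ + b·p₂ ≈ (-0.349, 0.930, 0.117); φ = arcsin(p_z) ≈ 6.70°, λ = atan2(p_y, p_x) ≈ 110.55°.

≈ 6.7°N, 110.6°E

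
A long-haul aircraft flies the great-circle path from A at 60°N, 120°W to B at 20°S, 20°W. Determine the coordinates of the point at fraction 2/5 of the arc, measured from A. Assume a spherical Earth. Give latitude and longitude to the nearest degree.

Write both endpoints as unit vectors p₁, p₂ with components (cos φ cos λ, cos φ sin λ, sin φ).
The central angle between the endpoints is δ = arccos(p₁·p₂) ≈ 1.958 rad (112.2°).
Interpolate at f = 2/5 with slerp weights a = sin((1−f)δ)/sin δ ≈ 0.997, b = sin(fδ)/sin δ ≈ 0.762.
p = a·p₁ + b·p₂ ≈ (0.424, -0.676, 0.602); φ = arcsin(p_z) ≈ 37.04°, λ = atan2(p_y, p_x) ≈ -57.93°.

≈ 37°N, 58°W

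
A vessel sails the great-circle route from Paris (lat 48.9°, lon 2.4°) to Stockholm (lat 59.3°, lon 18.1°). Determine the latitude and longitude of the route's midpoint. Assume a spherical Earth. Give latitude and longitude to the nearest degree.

≈ lat 54°, lon 9°

Convert each endpoint to a unit vector on the sphere (x = cos φ cos λ, y = cos φ sin λ, z = sin φ).
The central angle between the endpoints is δ = arccos(p₁·p₂) ≈ 0.241 rad (13.8°).
Interpolate at f = 1/2 with slerp weights a = sin((1−f)δ)/sin δ ≈ 0.504, b = sin(fδ)/sin δ ≈ 0.504.
p = a·p₁ + b·p₂ ≈ (0.575, 0.094, 0.813); φ = arcsin(p_z) ≈ 54.35°, λ = atan2(p_y, p_x) ≈ 9.26°.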